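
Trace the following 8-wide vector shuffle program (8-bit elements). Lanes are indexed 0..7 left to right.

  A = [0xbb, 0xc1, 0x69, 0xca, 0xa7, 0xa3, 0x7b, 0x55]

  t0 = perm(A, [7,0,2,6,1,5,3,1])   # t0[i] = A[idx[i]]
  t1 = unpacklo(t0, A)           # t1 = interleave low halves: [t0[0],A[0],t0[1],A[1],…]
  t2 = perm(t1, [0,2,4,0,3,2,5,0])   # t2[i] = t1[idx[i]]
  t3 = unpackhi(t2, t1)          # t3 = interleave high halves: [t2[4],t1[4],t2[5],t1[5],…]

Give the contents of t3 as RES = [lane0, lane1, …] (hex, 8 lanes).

t0 = [0x55, 0xbb, 0x69, 0x7b, 0xc1, 0xa3, 0xca, 0xc1]
t1 = [0x55, 0xbb, 0xbb, 0xc1, 0x69, 0x69, 0x7b, 0xca]
t2 = [0x55, 0xbb, 0x69, 0x55, 0xc1, 0xbb, 0x69, 0x55]
t3 = [0xc1, 0x69, 0xbb, 0x69, 0x69, 0x7b, 0x55, 0xca]

RES = [ 0xc1  0x69  0xbb  0x69  0x69  0x7b  0x55  0xca ]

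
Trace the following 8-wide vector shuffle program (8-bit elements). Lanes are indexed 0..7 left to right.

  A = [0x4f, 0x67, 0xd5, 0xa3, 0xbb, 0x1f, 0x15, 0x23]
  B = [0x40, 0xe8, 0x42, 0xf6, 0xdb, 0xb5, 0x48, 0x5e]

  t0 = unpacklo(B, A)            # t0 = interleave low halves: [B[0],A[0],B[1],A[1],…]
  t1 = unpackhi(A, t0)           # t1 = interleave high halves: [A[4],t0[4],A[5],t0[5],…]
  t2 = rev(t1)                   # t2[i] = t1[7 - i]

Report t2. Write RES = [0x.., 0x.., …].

RES = [ 0xa3  0x23  0xf6  0x15  0xd5  0x1f  0x42  0xbb ]

  t0: 40 4f e8 67 42 d5 f6 a3
  t1: bb 42 1f d5 15 f6 23 a3
  t2: a3 23 f6 15 d5 1f 42 bb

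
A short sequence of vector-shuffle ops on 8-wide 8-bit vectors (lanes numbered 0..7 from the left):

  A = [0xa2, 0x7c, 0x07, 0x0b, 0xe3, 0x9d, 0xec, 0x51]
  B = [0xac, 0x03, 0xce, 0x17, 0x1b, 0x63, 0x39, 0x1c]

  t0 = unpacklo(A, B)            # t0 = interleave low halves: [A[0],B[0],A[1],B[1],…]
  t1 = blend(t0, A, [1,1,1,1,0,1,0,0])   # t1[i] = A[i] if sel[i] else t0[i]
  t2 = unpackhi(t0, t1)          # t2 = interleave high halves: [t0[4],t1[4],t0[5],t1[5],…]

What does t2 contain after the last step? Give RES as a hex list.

RES = [0x07, 0x07, 0xce, 0x9d, 0x0b, 0x0b, 0x17, 0x17]

t0 = [0xa2, 0xac, 0x7c, 0x03, 0x07, 0xce, 0x0b, 0x17]
t1 = [0xa2, 0x7c, 0x07, 0x0b, 0x07, 0x9d, 0x0b, 0x17]
t2 = [0x07, 0x07, 0xce, 0x9d, 0x0b, 0x0b, 0x17, 0x17]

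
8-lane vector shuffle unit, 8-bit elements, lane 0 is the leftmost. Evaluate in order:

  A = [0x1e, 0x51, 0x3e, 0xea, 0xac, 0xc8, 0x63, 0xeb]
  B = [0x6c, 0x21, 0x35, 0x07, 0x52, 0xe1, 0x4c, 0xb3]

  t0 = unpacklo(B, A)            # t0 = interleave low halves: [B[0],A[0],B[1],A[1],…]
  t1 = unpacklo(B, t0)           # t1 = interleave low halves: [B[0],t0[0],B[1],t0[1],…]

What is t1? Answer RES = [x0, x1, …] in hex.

t0 = [0x6c, 0x1e, 0x21, 0x51, 0x35, 0x3e, 0x07, 0xea]
t1 = [0x6c, 0x6c, 0x21, 0x1e, 0x35, 0x21, 0x07, 0x51]

RES = [ 0x6c  0x6c  0x21  0x1e  0x35  0x21  0x07  0x51 ]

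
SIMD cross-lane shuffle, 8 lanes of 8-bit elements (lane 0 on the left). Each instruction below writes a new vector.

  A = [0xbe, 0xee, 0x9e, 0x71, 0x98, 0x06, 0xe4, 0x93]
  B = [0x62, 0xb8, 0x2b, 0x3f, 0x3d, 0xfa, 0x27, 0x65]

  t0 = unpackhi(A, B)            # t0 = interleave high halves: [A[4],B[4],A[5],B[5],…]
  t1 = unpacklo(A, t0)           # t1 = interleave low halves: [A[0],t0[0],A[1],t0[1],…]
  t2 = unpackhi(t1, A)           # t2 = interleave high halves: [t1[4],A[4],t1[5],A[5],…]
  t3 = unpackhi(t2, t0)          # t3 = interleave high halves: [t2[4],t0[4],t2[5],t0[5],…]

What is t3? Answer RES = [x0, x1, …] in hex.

RES = [0x71, 0xe4, 0xe4, 0x27, 0xfa, 0x93, 0x93, 0x65]

t0 = [0x98, 0x3d, 0x06, 0xfa, 0xe4, 0x27, 0x93, 0x65]
t1 = [0xbe, 0x98, 0xee, 0x3d, 0x9e, 0x06, 0x71, 0xfa]
t2 = [0x9e, 0x98, 0x06, 0x06, 0x71, 0xe4, 0xfa, 0x93]
t3 = [0x71, 0xe4, 0xe4, 0x27, 0xfa, 0x93, 0x93, 0x65]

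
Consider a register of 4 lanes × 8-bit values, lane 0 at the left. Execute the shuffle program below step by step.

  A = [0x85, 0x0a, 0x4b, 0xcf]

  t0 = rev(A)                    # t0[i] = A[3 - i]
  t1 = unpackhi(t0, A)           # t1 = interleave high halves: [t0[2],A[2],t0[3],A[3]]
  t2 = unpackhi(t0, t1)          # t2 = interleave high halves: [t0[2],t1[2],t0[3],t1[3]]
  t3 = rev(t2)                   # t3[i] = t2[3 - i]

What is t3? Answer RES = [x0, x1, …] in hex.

t0 = [0xcf, 0x4b, 0x0a, 0x85]
t1 = [0x0a, 0x4b, 0x85, 0xcf]
t2 = [0x0a, 0x85, 0x85, 0xcf]
t3 = [0xcf, 0x85, 0x85, 0x0a]

RES = [ 0xcf  0x85  0x85  0x0a ]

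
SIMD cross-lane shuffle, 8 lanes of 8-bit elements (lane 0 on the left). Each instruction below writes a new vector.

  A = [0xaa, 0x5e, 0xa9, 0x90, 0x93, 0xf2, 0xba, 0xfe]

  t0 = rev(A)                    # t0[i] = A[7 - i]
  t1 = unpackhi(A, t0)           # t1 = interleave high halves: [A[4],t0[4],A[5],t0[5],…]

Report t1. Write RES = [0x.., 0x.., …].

RES = [0x93, 0x90, 0xf2, 0xa9, 0xba, 0x5e, 0xfe, 0xaa]

t0 = [0xfe, 0xba, 0xf2, 0x93, 0x90, 0xa9, 0x5e, 0xaa]
t1 = [0x93, 0x90, 0xf2, 0xa9, 0xba, 0x5e, 0xfe, 0xaa]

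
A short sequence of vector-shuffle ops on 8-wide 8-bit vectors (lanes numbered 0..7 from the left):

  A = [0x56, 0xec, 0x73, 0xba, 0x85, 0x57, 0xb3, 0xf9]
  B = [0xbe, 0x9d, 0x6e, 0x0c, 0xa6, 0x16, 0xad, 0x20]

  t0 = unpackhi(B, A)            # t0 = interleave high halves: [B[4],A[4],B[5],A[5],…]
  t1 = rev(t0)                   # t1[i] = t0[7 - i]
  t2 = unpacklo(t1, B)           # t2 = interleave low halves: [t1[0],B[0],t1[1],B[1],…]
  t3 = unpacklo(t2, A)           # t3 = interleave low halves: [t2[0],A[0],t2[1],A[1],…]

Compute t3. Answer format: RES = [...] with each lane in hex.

RES = [0xf9, 0x56, 0xbe, 0xec, 0x20, 0x73, 0x9d, 0xba]

t0 = [0xa6, 0x85, 0x16, 0x57, 0xad, 0xb3, 0x20, 0xf9]
t1 = [0xf9, 0x20, 0xb3, 0xad, 0x57, 0x16, 0x85, 0xa6]
t2 = [0xf9, 0xbe, 0x20, 0x9d, 0xb3, 0x6e, 0xad, 0x0c]
t3 = [0xf9, 0x56, 0xbe, 0xec, 0x20, 0x73, 0x9d, 0xba]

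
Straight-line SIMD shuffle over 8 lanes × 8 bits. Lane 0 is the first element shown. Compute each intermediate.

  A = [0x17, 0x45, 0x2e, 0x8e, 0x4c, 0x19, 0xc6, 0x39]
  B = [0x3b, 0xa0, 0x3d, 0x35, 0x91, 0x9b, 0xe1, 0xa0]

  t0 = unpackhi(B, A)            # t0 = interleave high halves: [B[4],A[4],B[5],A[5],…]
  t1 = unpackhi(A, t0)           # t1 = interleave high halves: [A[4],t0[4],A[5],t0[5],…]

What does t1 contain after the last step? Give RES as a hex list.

RES = [ 0x4c  0xe1  0x19  0xc6  0xc6  0xa0  0x39  0x39 ]

t0 = [0x91, 0x4c, 0x9b, 0x19, 0xe1, 0xc6, 0xa0, 0x39]
t1 = [0x4c, 0xe1, 0x19, 0xc6, 0xc6, 0xa0, 0x39, 0x39]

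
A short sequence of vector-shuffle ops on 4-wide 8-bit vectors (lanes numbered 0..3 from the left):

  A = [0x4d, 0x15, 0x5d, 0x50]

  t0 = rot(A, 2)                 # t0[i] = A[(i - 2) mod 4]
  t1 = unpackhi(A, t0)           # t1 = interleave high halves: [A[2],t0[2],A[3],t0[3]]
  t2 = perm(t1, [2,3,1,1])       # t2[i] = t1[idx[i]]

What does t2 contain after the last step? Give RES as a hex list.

  t0: 5d 50 4d 15
  t1: 5d 4d 50 15
  t2: 50 15 4d 4d

RES = [ 0x50  0x15  0x4d  0x4d ]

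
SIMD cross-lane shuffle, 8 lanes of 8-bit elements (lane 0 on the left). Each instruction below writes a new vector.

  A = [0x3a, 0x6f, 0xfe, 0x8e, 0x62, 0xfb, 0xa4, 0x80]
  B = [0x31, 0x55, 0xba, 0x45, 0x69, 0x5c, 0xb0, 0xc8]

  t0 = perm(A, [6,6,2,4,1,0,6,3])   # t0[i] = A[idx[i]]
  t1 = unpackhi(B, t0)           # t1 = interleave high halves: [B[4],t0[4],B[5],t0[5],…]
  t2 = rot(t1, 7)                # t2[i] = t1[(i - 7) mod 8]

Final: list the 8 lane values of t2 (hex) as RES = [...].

RES = [ 0x6f  0x5c  0x3a  0xb0  0xa4  0xc8  0x8e  0x69 ]

t0 = [0xa4, 0xa4, 0xfe, 0x62, 0x6f, 0x3a, 0xa4, 0x8e]
t1 = [0x69, 0x6f, 0x5c, 0x3a, 0xb0, 0xa4, 0xc8, 0x8e]
t2 = [0x6f, 0x5c, 0x3a, 0xb0, 0xa4, 0xc8, 0x8e, 0x69]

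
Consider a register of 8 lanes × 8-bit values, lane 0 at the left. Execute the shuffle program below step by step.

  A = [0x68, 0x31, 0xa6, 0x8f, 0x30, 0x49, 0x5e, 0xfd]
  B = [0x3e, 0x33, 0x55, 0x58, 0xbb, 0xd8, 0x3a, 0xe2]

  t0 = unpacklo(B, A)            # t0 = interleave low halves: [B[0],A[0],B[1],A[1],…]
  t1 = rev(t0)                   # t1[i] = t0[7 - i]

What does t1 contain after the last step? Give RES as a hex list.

  t0: 3e 68 33 31 55 a6 58 8f
  t1: 8f 58 a6 55 31 33 68 3e

RES = [0x8f, 0x58, 0xa6, 0x55, 0x31, 0x33, 0x68, 0x3e]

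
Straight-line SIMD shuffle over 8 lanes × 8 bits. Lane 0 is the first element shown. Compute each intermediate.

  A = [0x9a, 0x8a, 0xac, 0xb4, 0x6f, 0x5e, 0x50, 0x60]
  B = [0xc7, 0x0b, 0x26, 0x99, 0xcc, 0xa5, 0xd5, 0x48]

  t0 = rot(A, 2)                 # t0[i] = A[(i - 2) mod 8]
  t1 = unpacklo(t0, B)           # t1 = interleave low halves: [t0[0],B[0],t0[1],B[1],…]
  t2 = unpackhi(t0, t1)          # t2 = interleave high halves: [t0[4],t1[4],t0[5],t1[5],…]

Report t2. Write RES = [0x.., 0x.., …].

t0 = [0x50, 0x60, 0x9a, 0x8a, 0xac, 0xb4, 0x6f, 0x5e]
t1 = [0x50, 0xc7, 0x60, 0x0b, 0x9a, 0x26, 0x8a, 0x99]
t2 = [0xac, 0x9a, 0xb4, 0x26, 0x6f, 0x8a, 0x5e, 0x99]

RES = [ 0xac  0x9a  0xb4  0x26  0x6f  0x8a  0x5e  0x99 ]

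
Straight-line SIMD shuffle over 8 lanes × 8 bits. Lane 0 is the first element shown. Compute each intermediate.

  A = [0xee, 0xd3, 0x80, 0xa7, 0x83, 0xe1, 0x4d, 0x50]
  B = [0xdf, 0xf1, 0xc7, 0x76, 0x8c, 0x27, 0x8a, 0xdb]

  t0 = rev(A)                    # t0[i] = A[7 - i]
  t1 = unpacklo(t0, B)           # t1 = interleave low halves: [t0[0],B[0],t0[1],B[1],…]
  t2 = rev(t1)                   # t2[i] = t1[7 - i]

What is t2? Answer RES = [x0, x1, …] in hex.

t0 = [0x50, 0x4d, 0xe1, 0x83, 0xa7, 0x80, 0xd3, 0xee]
t1 = [0x50, 0xdf, 0x4d, 0xf1, 0xe1, 0xc7, 0x83, 0x76]
t2 = [0x76, 0x83, 0xc7, 0xe1, 0xf1, 0x4d, 0xdf, 0x50]

RES = [0x76, 0x83, 0xc7, 0xe1, 0xf1, 0x4d, 0xdf, 0x50]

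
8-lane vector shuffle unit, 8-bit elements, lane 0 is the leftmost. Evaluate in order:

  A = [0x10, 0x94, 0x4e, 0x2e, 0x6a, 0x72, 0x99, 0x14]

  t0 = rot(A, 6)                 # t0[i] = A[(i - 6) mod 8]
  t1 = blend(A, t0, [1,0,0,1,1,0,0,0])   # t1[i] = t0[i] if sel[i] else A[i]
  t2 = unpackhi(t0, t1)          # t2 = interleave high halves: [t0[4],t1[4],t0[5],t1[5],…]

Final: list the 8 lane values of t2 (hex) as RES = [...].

→ t0 |4e|2e|6a|72|99|14|10|94|
→ t1 |4e|94|4e|72|99|72|99|14|
→ t2 |99|99|14|72|10|99|94|14|

RES = [0x99, 0x99, 0x14, 0x72, 0x10, 0x99, 0x94, 0x14]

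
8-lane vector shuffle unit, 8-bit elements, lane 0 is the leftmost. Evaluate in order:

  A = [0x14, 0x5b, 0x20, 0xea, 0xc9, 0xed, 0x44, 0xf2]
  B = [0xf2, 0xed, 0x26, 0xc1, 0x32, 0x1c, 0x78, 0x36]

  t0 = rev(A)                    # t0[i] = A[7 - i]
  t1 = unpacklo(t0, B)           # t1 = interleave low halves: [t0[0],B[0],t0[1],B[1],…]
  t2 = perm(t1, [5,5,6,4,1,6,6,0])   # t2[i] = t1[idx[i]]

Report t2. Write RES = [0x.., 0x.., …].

RES = [0x26, 0x26, 0xc9, 0xed, 0xf2, 0xc9, 0xc9, 0xf2]

→ t0 |f2|44|ed|c9|ea|20|5b|14|
→ t1 |f2|f2|44|ed|ed|26|c9|c1|
→ t2 |26|26|c9|ed|f2|c9|c9|f2|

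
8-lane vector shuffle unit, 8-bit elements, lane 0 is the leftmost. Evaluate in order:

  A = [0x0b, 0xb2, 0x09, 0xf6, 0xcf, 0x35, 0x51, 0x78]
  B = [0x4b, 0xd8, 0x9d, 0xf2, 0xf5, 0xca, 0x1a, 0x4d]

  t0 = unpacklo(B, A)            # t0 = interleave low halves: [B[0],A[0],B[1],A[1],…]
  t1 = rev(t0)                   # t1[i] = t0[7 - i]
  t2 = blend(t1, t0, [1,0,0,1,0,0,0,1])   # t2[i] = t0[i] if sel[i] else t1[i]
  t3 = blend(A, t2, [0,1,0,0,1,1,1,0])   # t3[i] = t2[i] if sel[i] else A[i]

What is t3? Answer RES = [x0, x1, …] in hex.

RES = [ 0x0b  0xf2  0x09  0xf6  0xb2  0xd8  0x0b  0x78 ]

  t0: 4b 0b d8 b2 9d 09 f2 f6
  t1: f6 f2 09 9d b2 d8 0b 4b
  t2: 4b f2 09 b2 b2 d8 0b f6
  t3: 0b f2 09 f6 b2 d8 0b 78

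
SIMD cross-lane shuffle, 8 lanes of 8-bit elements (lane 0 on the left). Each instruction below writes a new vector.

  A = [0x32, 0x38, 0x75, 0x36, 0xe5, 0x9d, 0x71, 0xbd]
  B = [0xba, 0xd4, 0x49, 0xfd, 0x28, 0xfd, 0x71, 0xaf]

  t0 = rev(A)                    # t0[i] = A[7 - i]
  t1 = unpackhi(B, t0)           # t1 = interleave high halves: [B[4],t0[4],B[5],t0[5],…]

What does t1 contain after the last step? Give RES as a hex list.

RES = [0x28, 0x36, 0xfd, 0x75, 0x71, 0x38, 0xaf, 0x32]

  t0: bd 71 9d e5 36 75 38 32
  t1: 28 36 fd 75 71 38 af 32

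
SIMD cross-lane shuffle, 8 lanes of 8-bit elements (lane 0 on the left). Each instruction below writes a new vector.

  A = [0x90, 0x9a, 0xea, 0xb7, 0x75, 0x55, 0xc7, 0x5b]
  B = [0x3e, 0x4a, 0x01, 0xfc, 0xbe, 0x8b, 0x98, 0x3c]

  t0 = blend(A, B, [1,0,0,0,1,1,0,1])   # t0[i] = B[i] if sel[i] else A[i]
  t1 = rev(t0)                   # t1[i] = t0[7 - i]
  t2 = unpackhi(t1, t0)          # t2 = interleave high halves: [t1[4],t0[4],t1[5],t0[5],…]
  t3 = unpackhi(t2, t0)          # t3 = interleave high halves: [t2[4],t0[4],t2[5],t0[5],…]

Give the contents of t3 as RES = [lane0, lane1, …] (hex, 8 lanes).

RES = [ 0x9a  0xbe  0xc7  0x8b  0x3e  0xc7  0x3c  0x3c ]

  t0: 3e 9a ea b7 be 8b c7 3c
  t1: 3c c7 8b be b7 ea 9a 3e
  t2: b7 be ea 8b 9a c7 3e 3c
  t3: 9a be c7 8b 3e c7 3c 3c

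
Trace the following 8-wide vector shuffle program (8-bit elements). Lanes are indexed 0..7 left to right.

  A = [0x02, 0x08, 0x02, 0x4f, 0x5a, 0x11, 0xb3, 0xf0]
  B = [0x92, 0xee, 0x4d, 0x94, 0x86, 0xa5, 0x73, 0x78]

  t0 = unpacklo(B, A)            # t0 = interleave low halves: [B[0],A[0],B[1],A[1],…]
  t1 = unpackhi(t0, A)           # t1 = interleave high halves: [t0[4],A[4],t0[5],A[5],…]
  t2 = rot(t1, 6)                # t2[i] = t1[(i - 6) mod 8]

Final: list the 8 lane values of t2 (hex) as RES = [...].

RES = [0x02, 0x11, 0x94, 0xb3, 0x4f, 0xf0, 0x4d, 0x5a]

→ t0 |92|02|ee|08|4d|02|94|4f|
→ t1 |4d|5a|02|11|94|b3|4f|f0|
→ t2 |02|11|94|b3|4f|f0|4d|5a|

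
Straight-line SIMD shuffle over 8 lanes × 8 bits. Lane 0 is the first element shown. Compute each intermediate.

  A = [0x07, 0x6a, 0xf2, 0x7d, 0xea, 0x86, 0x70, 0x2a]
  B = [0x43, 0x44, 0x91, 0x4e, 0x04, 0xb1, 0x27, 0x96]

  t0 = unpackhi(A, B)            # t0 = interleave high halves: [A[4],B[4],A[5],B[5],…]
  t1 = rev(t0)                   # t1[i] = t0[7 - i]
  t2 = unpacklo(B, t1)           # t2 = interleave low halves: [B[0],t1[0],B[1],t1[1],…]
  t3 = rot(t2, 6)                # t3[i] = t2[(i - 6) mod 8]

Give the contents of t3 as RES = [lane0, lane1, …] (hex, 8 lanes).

  t0: ea 04 86 b1 70 27 2a 96
  t1: 96 2a 27 70 b1 86 04 ea
  t2: 43 96 44 2a 91 27 4e 70
  t3: 44 2a 91 27 4e 70 43 96

RES = [0x44, 0x2a, 0x91, 0x27, 0x4e, 0x70, 0x43, 0x96]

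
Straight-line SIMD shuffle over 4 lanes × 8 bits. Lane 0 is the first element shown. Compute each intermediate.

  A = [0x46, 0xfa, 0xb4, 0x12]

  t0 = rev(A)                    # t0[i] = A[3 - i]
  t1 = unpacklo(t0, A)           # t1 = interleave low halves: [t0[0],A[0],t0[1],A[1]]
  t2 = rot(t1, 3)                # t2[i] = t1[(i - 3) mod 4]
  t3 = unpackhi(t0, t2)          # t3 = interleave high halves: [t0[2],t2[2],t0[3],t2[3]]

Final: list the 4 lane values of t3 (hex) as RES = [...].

→ t0 |12|b4|fa|46|
→ t1 |12|46|b4|fa|
→ t2 |46|b4|fa|12|
→ t3 |fa|fa|46|12|

RES = [ 0xfa  0xfa  0x46  0x12 ]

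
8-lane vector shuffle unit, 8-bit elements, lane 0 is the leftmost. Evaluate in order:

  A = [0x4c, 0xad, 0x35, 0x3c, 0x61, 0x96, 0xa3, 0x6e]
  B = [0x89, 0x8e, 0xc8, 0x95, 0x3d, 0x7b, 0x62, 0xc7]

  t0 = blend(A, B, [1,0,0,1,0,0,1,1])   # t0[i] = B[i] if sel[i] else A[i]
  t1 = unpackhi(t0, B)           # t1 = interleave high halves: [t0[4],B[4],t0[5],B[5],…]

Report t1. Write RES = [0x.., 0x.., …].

RES = [0x61, 0x3d, 0x96, 0x7b, 0x62, 0x62, 0xc7, 0xc7]

t0 = [0x89, 0xad, 0x35, 0x95, 0x61, 0x96, 0x62, 0xc7]
t1 = [0x61, 0x3d, 0x96, 0x7b, 0x62, 0x62, 0xc7, 0xc7]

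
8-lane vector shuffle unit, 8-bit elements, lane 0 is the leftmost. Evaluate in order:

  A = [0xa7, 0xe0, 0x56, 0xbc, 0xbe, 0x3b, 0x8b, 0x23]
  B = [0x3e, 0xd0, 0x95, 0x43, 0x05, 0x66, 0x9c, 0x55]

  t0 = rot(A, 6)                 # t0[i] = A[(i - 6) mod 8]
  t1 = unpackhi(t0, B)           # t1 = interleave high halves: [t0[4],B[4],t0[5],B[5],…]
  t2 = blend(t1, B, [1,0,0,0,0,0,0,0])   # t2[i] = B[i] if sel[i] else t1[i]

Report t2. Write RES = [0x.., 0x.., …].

t0 = [0x56, 0xbc, 0xbe, 0x3b, 0x8b, 0x23, 0xa7, 0xe0]
t1 = [0x8b, 0x05, 0x23, 0x66, 0xa7, 0x9c, 0xe0, 0x55]
t2 = [0x3e, 0x05, 0x23, 0x66, 0xa7, 0x9c, 0xe0, 0x55]

RES = [ 0x3e  0x05  0x23  0x66  0xa7  0x9c  0xe0  0x55 ]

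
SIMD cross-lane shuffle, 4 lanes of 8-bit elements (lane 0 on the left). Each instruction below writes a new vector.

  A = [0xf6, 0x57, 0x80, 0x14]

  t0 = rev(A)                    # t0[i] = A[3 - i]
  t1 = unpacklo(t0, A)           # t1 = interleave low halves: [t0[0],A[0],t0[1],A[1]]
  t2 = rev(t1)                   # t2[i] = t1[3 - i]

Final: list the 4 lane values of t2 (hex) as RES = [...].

RES = [ 0x57  0x80  0xf6  0x14 ]

  t0: 14 80 57 f6
  t1: 14 f6 80 57
  t2: 57 80 f6 14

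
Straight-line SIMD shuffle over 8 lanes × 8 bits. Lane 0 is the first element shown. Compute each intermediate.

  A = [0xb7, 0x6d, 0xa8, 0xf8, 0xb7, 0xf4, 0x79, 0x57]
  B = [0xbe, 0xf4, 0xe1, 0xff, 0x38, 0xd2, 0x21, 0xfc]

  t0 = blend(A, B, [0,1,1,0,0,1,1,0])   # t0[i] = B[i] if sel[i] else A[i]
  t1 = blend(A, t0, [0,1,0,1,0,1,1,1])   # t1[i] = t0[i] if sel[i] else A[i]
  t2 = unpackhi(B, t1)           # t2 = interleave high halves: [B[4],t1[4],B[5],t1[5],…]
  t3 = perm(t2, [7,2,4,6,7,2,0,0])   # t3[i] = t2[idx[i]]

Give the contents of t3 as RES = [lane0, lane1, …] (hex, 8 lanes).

  t0: b7 f4 e1 f8 b7 d2 21 57
  t1: b7 f4 a8 f8 b7 d2 21 57
  t2: 38 b7 d2 d2 21 21 fc 57
  t3: 57 d2 21 fc 57 d2 38 38

RES = [0x57, 0xd2, 0x21, 0xfc, 0x57, 0xd2, 0x38, 0x38]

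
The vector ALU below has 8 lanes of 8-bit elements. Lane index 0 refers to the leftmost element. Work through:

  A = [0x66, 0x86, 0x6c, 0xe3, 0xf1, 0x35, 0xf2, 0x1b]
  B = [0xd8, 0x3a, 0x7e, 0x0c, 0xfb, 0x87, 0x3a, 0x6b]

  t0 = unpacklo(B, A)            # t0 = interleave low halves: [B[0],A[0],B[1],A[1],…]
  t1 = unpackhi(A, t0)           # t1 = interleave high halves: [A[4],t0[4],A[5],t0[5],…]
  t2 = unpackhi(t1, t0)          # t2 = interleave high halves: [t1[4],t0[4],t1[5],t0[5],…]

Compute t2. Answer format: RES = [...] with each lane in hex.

RES = [0xf2, 0x7e, 0x0c, 0x6c, 0x1b, 0x0c, 0xe3, 0xe3]

  t0: d8 66 3a 86 7e 6c 0c e3
  t1: f1 7e 35 6c f2 0c 1b e3
  t2: f2 7e 0c 6c 1b 0c e3 e3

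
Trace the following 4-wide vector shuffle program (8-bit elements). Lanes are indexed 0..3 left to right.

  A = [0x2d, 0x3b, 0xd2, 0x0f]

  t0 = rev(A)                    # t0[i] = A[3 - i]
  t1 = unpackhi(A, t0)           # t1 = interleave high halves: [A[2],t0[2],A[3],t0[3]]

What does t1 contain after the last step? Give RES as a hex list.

  t0: 0f d2 3b 2d
  t1: d2 3b 0f 2d

RES = [0xd2, 0x3b, 0x0f, 0x2d]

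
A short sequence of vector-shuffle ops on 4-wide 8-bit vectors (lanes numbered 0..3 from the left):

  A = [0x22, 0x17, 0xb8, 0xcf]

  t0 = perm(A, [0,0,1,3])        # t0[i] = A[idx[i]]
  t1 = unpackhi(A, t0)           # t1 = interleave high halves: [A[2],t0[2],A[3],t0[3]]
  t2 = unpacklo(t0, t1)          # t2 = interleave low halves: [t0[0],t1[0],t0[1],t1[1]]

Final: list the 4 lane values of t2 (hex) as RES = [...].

t0 = [0x22, 0x22, 0x17, 0xcf]
t1 = [0xb8, 0x17, 0xcf, 0xcf]
t2 = [0x22, 0xb8, 0x22, 0x17]

RES = [ 0x22  0xb8  0x22  0x17 ]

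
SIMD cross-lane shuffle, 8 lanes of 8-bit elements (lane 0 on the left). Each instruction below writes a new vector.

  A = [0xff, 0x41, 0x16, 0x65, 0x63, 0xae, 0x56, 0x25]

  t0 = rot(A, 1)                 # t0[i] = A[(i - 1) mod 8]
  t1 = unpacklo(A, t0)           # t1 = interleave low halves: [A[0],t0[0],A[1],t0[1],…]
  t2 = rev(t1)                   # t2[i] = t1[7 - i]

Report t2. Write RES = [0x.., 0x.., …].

t0 = [0x25, 0xff, 0x41, 0x16, 0x65, 0x63, 0xae, 0x56]
t1 = [0xff, 0x25, 0x41, 0xff, 0x16, 0x41, 0x65, 0x16]
t2 = [0x16, 0x65, 0x41, 0x16, 0xff, 0x41, 0x25, 0xff]

RES = [0x16, 0x65, 0x41, 0x16, 0xff, 0x41, 0x25, 0xff]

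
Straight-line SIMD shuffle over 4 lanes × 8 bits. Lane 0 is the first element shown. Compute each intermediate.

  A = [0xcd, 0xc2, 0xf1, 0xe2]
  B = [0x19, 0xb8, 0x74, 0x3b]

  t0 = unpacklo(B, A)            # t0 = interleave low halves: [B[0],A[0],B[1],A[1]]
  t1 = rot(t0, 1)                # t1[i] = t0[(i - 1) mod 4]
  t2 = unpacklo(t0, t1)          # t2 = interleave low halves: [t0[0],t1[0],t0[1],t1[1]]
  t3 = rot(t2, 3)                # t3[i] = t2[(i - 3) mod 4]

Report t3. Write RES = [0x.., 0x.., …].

t0 = [0x19, 0xcd, 0xb8, 0xc2]
t1 = [0xc2, 0x19, 0xcd, 0xb8]
t2 = [0x19, 0xc2, 0xcd, 0x19]
t3 = [0xc2, 0xcd, 0x19, 0x19]

RES = [0xc2, 0xcd, 0x19, 0x19]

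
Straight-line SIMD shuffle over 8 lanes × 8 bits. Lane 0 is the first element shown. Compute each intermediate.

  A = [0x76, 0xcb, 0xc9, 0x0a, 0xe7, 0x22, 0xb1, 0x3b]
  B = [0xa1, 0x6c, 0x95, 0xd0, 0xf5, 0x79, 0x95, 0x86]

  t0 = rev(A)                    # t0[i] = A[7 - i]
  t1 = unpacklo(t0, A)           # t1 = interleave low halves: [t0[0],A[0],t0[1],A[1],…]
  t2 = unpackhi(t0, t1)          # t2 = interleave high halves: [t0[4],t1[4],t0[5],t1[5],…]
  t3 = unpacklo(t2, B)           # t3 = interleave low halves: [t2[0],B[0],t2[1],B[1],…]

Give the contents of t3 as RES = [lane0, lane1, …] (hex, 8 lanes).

  t0: 3b b1 22 e7 0a c9 cb 76
  t1: 3b 76 b1 cb 22 c9 e7 0a
  t2: 0a 22 c9 c9 cb e7 76 0a
  t3: 0a a1 22 6c c9 95 c9 d0

RES = [0x0a, 0xa1, 0x22, 0x6c, 0xc9, 0x95, 0xc9, 0xd0]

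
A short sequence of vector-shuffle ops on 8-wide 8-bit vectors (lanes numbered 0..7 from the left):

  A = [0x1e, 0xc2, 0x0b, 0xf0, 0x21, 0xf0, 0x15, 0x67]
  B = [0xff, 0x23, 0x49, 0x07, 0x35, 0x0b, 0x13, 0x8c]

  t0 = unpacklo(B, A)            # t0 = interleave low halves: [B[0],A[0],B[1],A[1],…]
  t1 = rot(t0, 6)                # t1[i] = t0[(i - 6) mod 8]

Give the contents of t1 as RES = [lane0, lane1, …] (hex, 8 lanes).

RES = [0x23, 0xc2, 0x49, 0x0b, 0x07, 0xf0, 0xff, 0x1e]

  t0: ff 1e 23 c2 49 0b 07 f0
  t1: 23 c2 49 0b 07 f0 ff 1e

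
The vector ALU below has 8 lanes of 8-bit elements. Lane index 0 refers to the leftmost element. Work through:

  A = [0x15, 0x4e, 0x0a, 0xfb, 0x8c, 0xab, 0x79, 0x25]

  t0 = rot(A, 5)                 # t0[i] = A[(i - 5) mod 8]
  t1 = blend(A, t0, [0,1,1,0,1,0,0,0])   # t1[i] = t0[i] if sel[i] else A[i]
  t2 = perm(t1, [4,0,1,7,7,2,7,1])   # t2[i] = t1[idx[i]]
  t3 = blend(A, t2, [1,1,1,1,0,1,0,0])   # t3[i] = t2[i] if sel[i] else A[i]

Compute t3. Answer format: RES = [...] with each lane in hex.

→ t0 |fb|8c|ab|79|25|15|4e|0a|
→ t1 |15|8c|ab|fb|25|ab|79|25|
→ t2 |25|15|8c|25|25|ab|25|8c|
→ t3 |25|15|8c|25|8c|ab|79|25|

RES = [ 0x25  0x15  0x8c  0x25  0x8c  0xab  0x79  0x25 ]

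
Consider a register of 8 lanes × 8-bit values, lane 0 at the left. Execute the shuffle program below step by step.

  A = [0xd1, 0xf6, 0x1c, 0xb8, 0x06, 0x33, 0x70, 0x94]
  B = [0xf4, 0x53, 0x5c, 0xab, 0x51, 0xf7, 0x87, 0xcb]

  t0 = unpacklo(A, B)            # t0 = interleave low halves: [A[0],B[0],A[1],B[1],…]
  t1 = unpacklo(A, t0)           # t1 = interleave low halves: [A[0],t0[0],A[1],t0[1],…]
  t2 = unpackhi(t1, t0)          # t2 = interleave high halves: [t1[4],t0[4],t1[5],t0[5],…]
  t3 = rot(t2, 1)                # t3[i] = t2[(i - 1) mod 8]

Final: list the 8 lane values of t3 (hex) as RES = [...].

  t0: d1 f4 f6 53 1c 5c b8 ab
  t1: d1 d1 f6 f4 1c f6 b8 53
  t2: 1c 1c f6 5c b8 b8 53 ab
  t3: ab 1c 1c f6 5c b8 b8 53

RES = [0xab, 0x1c, 0x1c, 0xf6, 0x5c, 0xb8, 0xb8, 0x53]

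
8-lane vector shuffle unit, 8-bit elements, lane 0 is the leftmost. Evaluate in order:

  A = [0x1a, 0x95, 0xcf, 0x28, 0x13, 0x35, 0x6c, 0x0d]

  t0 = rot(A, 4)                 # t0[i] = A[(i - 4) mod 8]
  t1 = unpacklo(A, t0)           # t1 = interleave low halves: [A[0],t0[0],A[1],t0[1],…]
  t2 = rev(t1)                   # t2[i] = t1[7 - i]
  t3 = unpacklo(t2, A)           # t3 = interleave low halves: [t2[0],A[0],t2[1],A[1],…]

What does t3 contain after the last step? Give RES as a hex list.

t0 = [0x13, 0x35, 0x6c, 0x0d, 0x1a, 0x95, 0xcf, 0x28]
t1 = [0x1a, 0x13, 0x95, 0x35, 0xcf, 0x6c, 0x28, 0x0d]
t2 = [0x0d, 0x28, 0x6c, 0xcf, 0x35, 0x95, 0x13, 0x1a]
t3 = [0x0d, 0x1a, 0x28, 0x95, 0x6c, 0xcf, 0xcf, 0x28]

RES = [0x0d, 0x1a, 0x28, 0x95, 0x6c, 0xcf, 0xcf, 0x28]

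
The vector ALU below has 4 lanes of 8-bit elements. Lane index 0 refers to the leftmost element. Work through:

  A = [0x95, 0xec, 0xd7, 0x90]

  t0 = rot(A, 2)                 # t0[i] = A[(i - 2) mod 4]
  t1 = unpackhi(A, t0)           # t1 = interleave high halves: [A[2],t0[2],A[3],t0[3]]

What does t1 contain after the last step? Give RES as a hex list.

t0 = [0xd7, 0x90, 0x95, 0xec]
t1 = [0xd7, 0x95, 0x90, 0xec]

RES = [0xd7, 0x95, 0x90, 0xec]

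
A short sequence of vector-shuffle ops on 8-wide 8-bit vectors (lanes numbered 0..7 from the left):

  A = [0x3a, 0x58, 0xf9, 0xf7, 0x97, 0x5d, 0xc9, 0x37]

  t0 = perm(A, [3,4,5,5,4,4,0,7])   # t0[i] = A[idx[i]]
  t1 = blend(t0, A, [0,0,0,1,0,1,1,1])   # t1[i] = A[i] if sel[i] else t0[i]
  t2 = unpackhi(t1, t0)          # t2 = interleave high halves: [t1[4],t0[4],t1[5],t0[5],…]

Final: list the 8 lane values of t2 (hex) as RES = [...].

t0 = [0xf7, 0x97, 0x5d, 0x5d, 0x97, 0x97, 0x3a, 0x37]
t1 = [0xf7, 0x97, 0x5d, 0xf7, 0x97, 0x5d, 0xc9, 0x37]
t2 = [0x97, 0x97, 0x5d, 0x97, 0xc9, 0x3a, 0x37, 0x37]

RES = [ 0x97  0x97  0x5d  0x97  0xc9  0x3a  0x37  0x37 ]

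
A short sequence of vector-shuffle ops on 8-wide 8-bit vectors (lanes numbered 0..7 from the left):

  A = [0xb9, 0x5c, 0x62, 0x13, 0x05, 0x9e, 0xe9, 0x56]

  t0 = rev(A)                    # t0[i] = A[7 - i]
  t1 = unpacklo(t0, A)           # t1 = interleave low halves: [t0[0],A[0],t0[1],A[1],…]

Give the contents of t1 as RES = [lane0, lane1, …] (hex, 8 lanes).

RES = [ 0x56  0xb9  0xe9  0x5c  0x9e  0x62  0x05  0x13 ]

  t0: 56 e9 9e 05 13 62 5c b9
  t1: 56 b9 e9 5c 9e 62 05 13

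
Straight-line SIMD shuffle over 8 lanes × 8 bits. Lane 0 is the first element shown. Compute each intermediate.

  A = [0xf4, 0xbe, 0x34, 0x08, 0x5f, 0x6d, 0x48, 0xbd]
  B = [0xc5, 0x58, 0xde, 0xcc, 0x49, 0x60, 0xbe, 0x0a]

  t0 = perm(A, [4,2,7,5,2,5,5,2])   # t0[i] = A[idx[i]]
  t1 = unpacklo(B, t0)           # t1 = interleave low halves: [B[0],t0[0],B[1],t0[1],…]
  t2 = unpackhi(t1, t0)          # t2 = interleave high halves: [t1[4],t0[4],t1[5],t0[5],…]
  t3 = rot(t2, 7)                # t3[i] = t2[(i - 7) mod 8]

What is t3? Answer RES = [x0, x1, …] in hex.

RES = [0x34, 0xbd, 0x6d, 0xcc, 0x6d, 0x6d, 0x34, 0xde]

t0 = [0x5f, 0x34, 0xbd, 0x6d, 0x34, 0x6d, 0x6d, 0x34]
t1 = [0xc5, 0x5f, 0x58, 0x34, 0xde, 0xbd, 0xcc, 0x6d]
t2 = [0xde, 0x34, 0xbd, 0x6d, 0xcc, 0x6d, 0x6d, 0x34]
t3 = [0x34, 0xbd, 0x6d, 0xcc, 0x6d, 0x6d, 0x34, 0xde]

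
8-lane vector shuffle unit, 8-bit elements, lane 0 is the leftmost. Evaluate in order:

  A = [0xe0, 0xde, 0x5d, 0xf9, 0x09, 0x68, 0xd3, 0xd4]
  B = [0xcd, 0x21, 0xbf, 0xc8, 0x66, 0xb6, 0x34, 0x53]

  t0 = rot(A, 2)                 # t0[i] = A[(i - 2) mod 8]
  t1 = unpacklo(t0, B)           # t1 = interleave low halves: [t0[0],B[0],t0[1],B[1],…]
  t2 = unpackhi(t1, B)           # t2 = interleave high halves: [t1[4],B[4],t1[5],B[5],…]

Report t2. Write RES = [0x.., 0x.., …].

t0 = [0xd3, 0xd4, 0xe0, 0xde, 0x5d, 0xf9, 0x09, 0x68]
t1 = [0xd3, 0xcd, 0xd4, 0x21, 0xe0, 0xbf, 0xde, 0xc8]
t2 = [0xe0, 0x66, 0xbf, 0xb6, 0xde, 0x34, 0xc8, 0x53]

RES = [ 0xe0  0x66  0xbf  0xb6  0xde  0x34  0xc8  0x53 ]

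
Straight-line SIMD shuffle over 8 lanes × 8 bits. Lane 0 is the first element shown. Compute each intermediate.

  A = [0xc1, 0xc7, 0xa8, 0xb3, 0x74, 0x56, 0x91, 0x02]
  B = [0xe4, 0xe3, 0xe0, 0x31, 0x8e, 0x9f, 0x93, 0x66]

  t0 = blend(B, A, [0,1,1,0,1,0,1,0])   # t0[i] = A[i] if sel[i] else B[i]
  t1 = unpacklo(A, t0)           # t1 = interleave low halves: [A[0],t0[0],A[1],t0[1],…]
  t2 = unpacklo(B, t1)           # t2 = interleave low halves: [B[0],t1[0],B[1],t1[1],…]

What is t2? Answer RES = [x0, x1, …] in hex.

RES = [ 0xe4  0xc1  0xe3  0xe4  0xe0  0xc7  0x31  0xc7 ]

t0 = [0xe4, 0xc7, 0xa8, 0x31, 0x74, 0x9f, 0x91, 0x66]
t1 = [0xc1, 0xe4, 0xc7, 0xc7, 0xa8, 0xa8, 0xb3, 0x31]
t2 = [0xe4, 0xc1, 0xe3, 0xe4, 0xe0, 0xc7, 0x31, 0xc7]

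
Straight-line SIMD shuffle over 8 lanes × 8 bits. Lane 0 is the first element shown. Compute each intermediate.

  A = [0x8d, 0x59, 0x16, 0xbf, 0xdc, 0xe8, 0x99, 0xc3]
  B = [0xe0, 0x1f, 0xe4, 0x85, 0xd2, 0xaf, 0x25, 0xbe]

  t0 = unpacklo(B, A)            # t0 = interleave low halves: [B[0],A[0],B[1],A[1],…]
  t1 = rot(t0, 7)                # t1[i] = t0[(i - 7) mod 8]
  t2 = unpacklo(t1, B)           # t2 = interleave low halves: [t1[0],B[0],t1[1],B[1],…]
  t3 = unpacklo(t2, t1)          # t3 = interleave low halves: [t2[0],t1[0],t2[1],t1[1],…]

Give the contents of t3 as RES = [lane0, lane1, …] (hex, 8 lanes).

→ t0 |e0|8d|1f|59|e4|16|85|bf|
→ t1 |8d|1f|59|e4|16|85|bf|e0|
→ t2 |8d|e0|1f|1f|59|e4|e4|85|
→ t3 |8d|8d|e0|1f|1f|59|1f|e4|

RES = [ 0x8d  0x8d  0xe0  0x1f  0x1f  0x59  0x1f  0xe4 ]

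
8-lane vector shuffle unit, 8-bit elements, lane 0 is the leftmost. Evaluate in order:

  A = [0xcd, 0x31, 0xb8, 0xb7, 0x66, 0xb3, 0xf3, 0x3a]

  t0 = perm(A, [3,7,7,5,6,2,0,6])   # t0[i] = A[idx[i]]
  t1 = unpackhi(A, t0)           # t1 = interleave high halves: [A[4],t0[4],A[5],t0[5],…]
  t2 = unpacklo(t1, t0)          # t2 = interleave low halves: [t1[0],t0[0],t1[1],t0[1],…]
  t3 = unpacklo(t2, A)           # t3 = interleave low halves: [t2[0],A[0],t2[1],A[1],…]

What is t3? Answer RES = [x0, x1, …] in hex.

RES = [0x66, 0xcd, 0xb7, 0x31, 0xf3, 0xb8, 0x3a, 0xb7]

  t0: b7 3a 3a b3 f3 b8 cd f3
  t1: 66 f3 b3 b8 f3 cd 3a f3
  t2: 66 b7 f3 3a b3 3a b8 b3
  t3: 66 cd b7 31 f3 b8 3a b7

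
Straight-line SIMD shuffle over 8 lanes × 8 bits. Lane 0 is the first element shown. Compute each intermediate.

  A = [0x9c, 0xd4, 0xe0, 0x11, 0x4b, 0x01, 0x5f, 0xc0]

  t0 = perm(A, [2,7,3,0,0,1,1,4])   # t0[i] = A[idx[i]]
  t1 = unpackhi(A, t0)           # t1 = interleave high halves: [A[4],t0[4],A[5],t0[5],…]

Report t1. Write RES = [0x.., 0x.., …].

RES = [ 0x4b  0x9c  0x01  0xd4  0x5f  0xd4  0xc0  0x4b ]

t0 = [0xe0, 0xc0, 0x11, 0x9c, 0x9c, 0xd4, 0xd4, 0x4b]
t1 = [0x4b, 0x9c, 0x01, 0xd4, 0x5f, 0xd4, 0xc0, 0x4b]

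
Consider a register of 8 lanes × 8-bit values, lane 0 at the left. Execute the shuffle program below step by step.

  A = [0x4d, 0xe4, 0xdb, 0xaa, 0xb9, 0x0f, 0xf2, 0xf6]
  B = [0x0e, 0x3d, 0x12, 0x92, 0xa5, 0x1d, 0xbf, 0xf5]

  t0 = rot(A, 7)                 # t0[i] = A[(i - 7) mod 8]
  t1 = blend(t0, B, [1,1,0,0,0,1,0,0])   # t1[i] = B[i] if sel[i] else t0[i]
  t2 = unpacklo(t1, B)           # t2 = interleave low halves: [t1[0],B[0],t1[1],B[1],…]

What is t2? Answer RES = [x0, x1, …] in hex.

RES = [ 0x0e  0x0e  0x3d  0x3d  0xaa  0x12  0xb9  0x92 ]

t0 = [0xe4, 0xdb, 0xaa, 0xb9, 0x0f, 0xf2, 0xf6, 0x4d]
t1 = [0x0e, 0x3d, 0xaa, 0xb9, 0x0f, 0x1d, 0xf6, 0x4d]
t2 = [0x0e, 0x0e, 0x3d, 0x3d, 0xaa, 0x12, 0xb9, 0x92]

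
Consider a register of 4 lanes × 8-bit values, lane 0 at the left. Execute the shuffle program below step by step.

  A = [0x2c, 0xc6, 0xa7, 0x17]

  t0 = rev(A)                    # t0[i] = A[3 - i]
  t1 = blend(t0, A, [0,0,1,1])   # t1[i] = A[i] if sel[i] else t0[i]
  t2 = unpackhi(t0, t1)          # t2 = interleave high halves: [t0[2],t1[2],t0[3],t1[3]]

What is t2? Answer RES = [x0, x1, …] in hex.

RES = [ 0xc6  0xa7  0x2c  0x17 ]

t0 = [0x17, 0xa7, 0xc6, 0x2c]
t1 = [0x17, 0xa7, 0xa7, 0x17]
t2 = [0xc6, 0xa7, 0x2c, 0x17]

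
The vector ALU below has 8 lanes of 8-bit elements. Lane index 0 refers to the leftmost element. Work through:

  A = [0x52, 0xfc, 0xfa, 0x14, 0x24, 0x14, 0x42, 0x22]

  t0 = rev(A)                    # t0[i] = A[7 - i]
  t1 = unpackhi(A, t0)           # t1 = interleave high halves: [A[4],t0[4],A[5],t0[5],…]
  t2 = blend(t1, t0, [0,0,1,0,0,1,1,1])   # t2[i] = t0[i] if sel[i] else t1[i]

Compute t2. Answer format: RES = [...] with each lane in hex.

  t0: 22 42 14 24 14 fa fc 52
  t1: 24 14 14 fa 42 fc 22 52
  t2: 24 14 14 fa 42 fa fc 52

RES = [0x24, 0x14, 0x14, 0xfa, 0x42, 0xfa, 0xfc, 0x52]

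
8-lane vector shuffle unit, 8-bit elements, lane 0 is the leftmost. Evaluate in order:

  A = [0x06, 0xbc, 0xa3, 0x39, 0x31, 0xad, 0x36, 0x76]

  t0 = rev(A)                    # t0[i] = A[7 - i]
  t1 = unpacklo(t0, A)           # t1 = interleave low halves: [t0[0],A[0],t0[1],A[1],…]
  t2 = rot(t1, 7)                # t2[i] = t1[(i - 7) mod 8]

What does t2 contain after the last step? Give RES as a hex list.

t0 = [0x76, 0x36, 0xad, 0x31, 0x39, 0xa3, 0xbc, 0x06]
t1 = [0x76, 0x06, 0x36, 0xbc, 0xad, 0xa3, 0x31, 0x39]
t2 = [0x06, 0x36, 0xbc, 0xad, 0xa3, 0x31, 0x39, 0x76]

RES = [ 0x06  0x36  0xbc  0xad  0xa3  0x31  0x39  0x76 ]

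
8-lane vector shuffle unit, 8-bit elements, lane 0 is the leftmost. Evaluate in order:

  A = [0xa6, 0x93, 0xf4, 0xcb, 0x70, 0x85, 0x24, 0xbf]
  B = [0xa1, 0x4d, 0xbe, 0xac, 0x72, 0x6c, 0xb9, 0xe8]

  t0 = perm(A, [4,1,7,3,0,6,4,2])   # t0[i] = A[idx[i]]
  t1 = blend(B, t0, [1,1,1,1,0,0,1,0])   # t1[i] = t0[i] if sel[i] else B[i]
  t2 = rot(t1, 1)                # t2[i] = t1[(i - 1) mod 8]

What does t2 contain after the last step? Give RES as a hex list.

t0 = [0x70, 0x93, 0xbf, 0xcb, 0xa6, 0x24, 0x70, 0xf4]
t1 = [0x70, 0x93, 0xbf, 0xcb, 0x72, 0x6c, 0x70, 0xe8]
t2 = [0xe8, 0x70, 0x93, 0xbf, 0xcb, 0x72, 0x6c, 0x70]

RES = [ 0xe8  0x70  0x93  0xbf  0xcb  0x72  0x6c  0x70 ]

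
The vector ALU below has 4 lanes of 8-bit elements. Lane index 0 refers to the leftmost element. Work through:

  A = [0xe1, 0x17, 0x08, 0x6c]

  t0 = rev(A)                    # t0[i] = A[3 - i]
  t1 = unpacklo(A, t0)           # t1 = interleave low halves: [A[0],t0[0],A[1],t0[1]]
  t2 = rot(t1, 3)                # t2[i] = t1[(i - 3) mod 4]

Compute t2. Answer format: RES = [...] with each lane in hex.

t0 = [0x6c, 0x08, 0x17, 0xe1]
t1 = [0xe1, 0x6c, 0x17, 0x08]
t2 = [0x6c, 0x17, 0x08, 0xe1]

RES = [ 0x6c  0x17  0x08  0xe1 ]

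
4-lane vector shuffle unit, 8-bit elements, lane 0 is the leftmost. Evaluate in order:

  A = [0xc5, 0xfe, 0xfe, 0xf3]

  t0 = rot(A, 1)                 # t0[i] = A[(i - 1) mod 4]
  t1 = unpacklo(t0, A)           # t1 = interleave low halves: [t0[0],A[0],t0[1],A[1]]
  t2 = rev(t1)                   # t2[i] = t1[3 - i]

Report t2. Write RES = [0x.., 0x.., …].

RES = [0xfe, 0xc5, 0xc5, 0xf3]

→ t0 |f3|c5|fe|fe|
→ t1 |f3|c5|c5|fe|
→ t2 |fe|c5|c5|f3|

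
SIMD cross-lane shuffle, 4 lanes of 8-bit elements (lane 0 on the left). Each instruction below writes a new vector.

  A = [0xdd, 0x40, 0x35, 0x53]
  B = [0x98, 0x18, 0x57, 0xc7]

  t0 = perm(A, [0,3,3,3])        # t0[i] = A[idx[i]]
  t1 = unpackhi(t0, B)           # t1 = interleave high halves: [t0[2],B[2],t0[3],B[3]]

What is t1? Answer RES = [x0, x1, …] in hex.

  t0: dd 53 53 53
  t1: 53 57 53 c7

RES = [0x53, 0x57, 0x53, 0xc7]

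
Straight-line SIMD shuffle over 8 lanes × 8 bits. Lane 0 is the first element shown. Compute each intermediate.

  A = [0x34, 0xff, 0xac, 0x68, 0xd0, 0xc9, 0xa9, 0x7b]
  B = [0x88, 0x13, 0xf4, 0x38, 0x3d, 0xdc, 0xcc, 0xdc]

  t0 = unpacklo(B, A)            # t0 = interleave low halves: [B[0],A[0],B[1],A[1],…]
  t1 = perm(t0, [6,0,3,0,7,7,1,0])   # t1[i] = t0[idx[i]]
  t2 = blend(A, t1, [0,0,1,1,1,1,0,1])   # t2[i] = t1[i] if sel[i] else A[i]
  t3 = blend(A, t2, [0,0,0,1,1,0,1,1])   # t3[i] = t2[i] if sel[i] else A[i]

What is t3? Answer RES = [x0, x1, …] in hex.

t0 = [0x88, 0x34, 0x13, 0xff, 0xf4, 0xac, 0x38, 0x68]
t1 = [0x38, 0x88, 0xff, 0x88, 0x68, 0x68, 0x34, 0x88]
t2 = [0x34, 0xff, 0xff, 0x88, 0x68, 0x68, 0xa9, 0x88]
t3 = [0x34, 0xff, 0xac, 0x88, 0x68, 0xc9, 0xa9, 0x88]

RES = [0x34, 0xff, 0xac, 0x88, 0x68, 0xc9, 0xa9, 0x88]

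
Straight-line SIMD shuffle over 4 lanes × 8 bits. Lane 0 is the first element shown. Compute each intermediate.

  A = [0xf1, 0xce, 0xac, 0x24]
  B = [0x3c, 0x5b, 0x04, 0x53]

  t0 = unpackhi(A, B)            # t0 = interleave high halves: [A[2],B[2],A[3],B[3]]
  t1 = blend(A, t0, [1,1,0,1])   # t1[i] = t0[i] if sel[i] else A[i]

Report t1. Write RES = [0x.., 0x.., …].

t0 = [0xac, 0x04, 0x24, 0x53]
t1 = [0xac, 0x04, 0xac, 0x53]

RES = [0xac, 0x04, 0xac, 0x53]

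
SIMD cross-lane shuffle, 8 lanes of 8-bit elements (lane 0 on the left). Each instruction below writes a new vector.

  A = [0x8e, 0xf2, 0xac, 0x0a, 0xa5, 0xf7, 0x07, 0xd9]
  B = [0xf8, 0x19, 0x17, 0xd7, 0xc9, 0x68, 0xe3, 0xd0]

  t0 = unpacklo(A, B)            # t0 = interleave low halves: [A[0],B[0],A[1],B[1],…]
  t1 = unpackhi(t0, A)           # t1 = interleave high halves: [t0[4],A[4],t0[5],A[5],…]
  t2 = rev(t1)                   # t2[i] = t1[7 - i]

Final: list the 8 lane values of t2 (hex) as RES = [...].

  t0: 8e f8 f2 19 ac 17 0a d7
  t1: ac a5 17 f7 0a 07 d7 d9
  t2: d9 d7 07 0a f7 17 a5 ac

RES = [0xd9, 0xd7, 0x07, 0x0a, 0xf7, 0x17, 0xa5, 0xac]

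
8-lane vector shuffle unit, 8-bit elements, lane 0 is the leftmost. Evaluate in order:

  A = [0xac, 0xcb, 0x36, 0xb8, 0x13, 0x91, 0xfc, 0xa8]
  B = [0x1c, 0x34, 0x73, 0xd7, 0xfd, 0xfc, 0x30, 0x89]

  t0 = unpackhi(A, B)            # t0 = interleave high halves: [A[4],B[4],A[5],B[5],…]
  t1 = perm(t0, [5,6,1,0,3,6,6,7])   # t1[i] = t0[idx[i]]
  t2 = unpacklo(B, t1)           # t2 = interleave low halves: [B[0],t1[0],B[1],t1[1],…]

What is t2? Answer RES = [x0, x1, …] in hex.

t0 = [0x13, 0xfd, 0x91, 0xfc, 0xfc, 0x30, 0xa8, 0x89]
t1 = [0x30, 0xa8, 0xfd, 0x13, 0xfc, 0xa8, 0xa8, 0x89]
t2 = [0x1c, 0x30, 0x34, 0xa8, 0x73, 0xfd, 0xd7, 0x13]

RES = [ 0x1c  0x30  0x34  0xa8  0x73  0xfd  0xd7  0x13 ]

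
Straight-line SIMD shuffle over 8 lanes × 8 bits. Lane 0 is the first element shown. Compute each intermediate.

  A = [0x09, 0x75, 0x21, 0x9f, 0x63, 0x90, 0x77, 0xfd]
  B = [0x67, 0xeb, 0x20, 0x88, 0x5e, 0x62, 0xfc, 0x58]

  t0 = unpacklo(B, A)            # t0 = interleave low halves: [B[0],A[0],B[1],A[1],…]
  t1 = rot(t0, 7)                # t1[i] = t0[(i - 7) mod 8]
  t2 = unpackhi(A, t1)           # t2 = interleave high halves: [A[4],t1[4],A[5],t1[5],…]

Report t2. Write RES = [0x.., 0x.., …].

RES = [0x63, 0x21, 0x90, 0x88, 0x77, 0x9f, 0xfd, 0x67]

→ t0 |67|09|eb|75|20|21|88|9f|
→ t1 |09|eb|75|20|21|88|9f|67|
→ t2 |63|21|90|88|77|9f|fd|67|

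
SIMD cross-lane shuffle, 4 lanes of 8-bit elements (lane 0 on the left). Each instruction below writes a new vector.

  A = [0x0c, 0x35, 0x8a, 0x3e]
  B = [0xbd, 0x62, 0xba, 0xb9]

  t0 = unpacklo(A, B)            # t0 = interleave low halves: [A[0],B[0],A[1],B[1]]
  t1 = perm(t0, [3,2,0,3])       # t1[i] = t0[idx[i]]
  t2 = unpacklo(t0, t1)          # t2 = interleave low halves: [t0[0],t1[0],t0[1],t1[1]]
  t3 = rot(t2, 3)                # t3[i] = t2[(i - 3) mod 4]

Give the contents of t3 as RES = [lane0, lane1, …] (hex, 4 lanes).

RES = [ 0x62  0xbd  0x35  0x0c ]

t0 = [0x0c, 0xbd, 0x35, 0x62]
t1 = [0x62, 0x35, 0x0c, 0x62]
t2 = [0x0c, 0x62, 0xbd, 0x35]
t3 = [0x62, 0xbd, 0x35, 0x0c]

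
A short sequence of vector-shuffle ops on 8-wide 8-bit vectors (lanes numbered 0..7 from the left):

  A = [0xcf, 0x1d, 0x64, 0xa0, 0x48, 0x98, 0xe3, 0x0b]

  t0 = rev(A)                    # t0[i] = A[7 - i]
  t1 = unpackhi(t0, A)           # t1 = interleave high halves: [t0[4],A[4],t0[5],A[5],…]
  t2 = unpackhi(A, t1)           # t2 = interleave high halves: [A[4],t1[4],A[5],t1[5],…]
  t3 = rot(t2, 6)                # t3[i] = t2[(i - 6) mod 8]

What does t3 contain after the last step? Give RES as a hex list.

RES = [ 0x98  0xe3  0xe3  0xcf  0x0b  0x0b  0x48  0x1d ]

→ t0 |0b|e3|98|48|a0|64|1d|cf|
→ t1 |a0|48|64|98|1d|e3|cf|0b|
→ t2 |48|1d|98|e3|e3|cf|0b|0b|
→ t3 |98|e3|e3|cf|0b|0b|48|1d|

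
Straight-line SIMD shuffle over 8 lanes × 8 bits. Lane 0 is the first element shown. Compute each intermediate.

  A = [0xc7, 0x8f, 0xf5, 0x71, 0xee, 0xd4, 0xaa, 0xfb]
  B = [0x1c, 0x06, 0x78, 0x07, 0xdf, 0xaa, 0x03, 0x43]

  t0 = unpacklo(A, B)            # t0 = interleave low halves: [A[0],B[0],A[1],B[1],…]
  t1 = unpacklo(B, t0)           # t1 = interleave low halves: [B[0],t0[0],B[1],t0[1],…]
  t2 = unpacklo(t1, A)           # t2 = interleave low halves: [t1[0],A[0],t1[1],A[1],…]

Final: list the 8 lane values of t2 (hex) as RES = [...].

t0 = [0xc7, 0x1c, 0x8f, 0x06, 0xf5, 0x78, 0x71, 0x07]
t1 = [0x1c, 0xc7, 0x06, 0x1c, 0x78, 0x8f, 0x07, 0x06]
t2 = [0x1c, 0xc7, 0xc7, 0x8f, 0x06, 0xf5, 0x1c, 0x71]

RES = [ 0x1c  0xc7  0xc7  0x8f  0x06  0xf5  0x1c  0x71 ]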